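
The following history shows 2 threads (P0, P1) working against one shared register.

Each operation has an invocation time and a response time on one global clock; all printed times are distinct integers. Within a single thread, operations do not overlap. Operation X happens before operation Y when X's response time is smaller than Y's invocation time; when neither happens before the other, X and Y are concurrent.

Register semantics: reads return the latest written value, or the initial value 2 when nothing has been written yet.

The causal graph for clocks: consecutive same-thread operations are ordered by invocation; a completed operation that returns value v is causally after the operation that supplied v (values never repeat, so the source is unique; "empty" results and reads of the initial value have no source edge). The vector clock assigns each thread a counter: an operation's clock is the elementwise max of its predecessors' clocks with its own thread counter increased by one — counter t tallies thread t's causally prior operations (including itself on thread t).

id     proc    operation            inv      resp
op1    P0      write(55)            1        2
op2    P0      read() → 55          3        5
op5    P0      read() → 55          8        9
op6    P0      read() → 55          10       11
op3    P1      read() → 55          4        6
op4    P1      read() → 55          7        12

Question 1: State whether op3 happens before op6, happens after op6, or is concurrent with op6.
Answer: before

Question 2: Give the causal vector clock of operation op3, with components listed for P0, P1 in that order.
Answer: (1, 1)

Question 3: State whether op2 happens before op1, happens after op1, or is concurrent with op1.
Answer: after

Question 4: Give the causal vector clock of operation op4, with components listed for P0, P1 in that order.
Answer: (1, 2)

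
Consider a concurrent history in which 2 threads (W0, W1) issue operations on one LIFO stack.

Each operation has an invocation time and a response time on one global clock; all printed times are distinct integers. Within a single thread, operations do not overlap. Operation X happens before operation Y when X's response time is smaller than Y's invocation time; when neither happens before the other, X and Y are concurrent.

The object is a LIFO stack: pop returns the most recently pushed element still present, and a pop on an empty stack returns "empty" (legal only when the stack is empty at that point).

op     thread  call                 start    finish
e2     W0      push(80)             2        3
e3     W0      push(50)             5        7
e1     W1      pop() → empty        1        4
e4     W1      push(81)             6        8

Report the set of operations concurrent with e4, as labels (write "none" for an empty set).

e3

concurrent with e4 ([6,8]): every op whose interval crosses 6..8
e1 [1,4]: before
e2 [2,3]: before
e3 [5,7]: concurrent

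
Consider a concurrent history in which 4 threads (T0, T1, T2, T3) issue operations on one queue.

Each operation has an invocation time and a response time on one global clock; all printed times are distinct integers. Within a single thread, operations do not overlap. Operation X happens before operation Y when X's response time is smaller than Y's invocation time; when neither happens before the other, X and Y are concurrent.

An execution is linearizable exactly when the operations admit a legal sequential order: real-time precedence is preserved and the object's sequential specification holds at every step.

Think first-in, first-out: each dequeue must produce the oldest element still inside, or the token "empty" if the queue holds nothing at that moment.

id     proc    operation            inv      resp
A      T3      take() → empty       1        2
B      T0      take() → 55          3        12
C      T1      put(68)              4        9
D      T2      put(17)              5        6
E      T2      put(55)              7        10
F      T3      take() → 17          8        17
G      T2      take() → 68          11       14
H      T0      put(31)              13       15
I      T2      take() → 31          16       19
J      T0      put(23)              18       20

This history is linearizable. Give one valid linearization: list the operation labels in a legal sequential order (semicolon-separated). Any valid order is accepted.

A; C; D; E; G; F; B; H; I; J

1. A take() → empty, leaving queue <>
2. C put(68), leaving queue <68>
3. D put(17), leaving queue <68,17>
4. E put(55), leaving queue <68,17,55>
5. G take() → 68, leaving queue <17,55>
6. F take() → 17, leaving queue <55>
7. B take() → 55, leaving queue <>
8. H put(31), leaving queue <31>
9. I take() → 31, leaving queue <>
10. J put(23), leaving queue <23>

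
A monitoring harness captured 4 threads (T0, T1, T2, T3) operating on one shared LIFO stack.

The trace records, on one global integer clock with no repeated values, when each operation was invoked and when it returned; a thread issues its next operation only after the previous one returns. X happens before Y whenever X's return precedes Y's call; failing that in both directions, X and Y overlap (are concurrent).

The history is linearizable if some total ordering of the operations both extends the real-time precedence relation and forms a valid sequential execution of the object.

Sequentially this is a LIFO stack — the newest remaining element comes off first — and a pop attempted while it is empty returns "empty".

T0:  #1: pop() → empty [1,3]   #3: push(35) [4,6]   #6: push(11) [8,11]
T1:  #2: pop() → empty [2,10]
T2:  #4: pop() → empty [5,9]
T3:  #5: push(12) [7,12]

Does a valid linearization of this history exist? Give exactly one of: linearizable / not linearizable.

one valid linearization: #1, #2, #4, #3, #5, #6
1. #1 pop() → empty, leaving stack <>
2. #2 pop() → empty, leaving stack <>
3. #4 pop() → empty, leaving stack <>
4. #3 push(35), leaving stack <35>
5. #5 push(12), leaving stack <35,12>
6. #6 push(11), leaving stack <35,12,11>

linearizable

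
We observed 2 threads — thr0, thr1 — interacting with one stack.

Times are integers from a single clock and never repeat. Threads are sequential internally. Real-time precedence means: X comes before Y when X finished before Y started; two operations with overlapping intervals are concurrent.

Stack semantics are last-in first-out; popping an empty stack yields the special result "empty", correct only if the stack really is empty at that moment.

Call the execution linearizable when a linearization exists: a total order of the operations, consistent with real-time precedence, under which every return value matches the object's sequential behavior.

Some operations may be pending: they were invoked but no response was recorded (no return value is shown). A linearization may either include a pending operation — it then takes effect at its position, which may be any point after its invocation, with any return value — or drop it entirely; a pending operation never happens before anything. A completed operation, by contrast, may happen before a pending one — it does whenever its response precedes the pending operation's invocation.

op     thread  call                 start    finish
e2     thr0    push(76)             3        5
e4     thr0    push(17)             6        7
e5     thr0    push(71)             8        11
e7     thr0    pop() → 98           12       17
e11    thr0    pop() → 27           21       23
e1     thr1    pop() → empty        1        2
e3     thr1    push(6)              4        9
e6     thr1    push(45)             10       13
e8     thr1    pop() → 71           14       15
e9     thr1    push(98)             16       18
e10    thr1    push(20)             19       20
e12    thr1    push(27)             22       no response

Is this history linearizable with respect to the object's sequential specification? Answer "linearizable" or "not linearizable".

witness order: e1, e2, e3, e4, e6, e5, e8, e9, e7, e10, e12, e11
1. e1 pop() → empty, leaving stack <>
2. e2 push(76), leaving stack <76>
3. e3 push(6), leaving stack <76,6>
4. e4 push(17), leaving stack <76,6,17>
5. e6 push(45), leaving stack <76,6,17,45>
6. e5 push(71), leaving stack <76,6,17,45,71>
7. e8 pop() → 71, leaving stack <76,6,17,45>
8. e9 push(98), leaving stack <76,6,17,45,98>
9. e7 pop() → 98, leaving stack <76,6,17,45>
10. e10 push(20), leaving stack <76,6,17,45,20>
11. e12 push(27) (pending, included), leaving stack <76,6,17,45,20,27>
12. e11 pop() → 27, leaving stack <76,6,17,45,20>

linearizable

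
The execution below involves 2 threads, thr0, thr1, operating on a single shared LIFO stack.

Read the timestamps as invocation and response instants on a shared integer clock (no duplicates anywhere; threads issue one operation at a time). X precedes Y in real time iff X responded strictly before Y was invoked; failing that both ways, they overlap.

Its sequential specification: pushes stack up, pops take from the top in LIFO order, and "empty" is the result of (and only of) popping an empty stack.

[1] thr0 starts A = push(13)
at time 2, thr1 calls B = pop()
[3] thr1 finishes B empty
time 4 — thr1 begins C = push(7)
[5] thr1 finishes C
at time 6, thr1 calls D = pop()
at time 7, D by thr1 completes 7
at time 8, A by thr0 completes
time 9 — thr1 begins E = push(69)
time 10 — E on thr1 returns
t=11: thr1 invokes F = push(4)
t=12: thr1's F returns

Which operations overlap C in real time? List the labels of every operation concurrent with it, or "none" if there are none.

C spans [4,5]: anything still running between times 4 and 5 counts as concurrent
A [1,8]: concurrent
B [2,3]: before
D [6,7]: after
E [9,10]: after
F [11,12]: after

A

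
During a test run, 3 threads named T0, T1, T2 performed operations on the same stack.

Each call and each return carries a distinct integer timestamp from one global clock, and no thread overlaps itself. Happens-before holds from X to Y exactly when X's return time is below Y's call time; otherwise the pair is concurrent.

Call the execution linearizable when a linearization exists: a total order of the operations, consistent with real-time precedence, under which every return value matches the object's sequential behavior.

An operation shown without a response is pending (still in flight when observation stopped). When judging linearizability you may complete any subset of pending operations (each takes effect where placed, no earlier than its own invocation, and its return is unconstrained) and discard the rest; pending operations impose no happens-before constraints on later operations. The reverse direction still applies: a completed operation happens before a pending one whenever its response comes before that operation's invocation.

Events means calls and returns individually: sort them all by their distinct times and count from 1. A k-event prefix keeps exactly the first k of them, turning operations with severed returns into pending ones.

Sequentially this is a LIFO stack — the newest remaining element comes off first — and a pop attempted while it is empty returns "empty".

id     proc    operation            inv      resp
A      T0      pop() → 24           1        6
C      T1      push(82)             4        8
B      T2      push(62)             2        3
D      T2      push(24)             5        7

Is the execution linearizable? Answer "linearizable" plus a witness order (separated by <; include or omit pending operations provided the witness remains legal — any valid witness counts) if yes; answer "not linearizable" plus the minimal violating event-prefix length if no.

linearizable — witness: B < C < D < A

1. B push(62), leaving stack <62>
2. C push(82), leaving stack <62,82>
3. D push(24), leaving stack <62,82,24>
4. A pop() → 24, leaving stack <62,82>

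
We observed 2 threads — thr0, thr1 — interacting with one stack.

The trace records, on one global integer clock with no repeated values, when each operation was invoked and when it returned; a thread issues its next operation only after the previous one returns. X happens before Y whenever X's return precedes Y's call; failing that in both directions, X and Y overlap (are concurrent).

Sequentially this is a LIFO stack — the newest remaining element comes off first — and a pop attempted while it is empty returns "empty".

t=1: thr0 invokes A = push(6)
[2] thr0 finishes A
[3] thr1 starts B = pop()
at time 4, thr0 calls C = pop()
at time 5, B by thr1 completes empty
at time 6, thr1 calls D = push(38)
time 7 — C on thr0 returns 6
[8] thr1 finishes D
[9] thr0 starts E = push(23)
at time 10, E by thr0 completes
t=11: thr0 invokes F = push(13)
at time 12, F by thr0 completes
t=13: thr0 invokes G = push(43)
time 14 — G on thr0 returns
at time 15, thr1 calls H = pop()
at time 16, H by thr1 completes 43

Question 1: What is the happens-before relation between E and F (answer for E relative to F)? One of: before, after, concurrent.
E spans [9,10], F spans [11,12]
resp(E)=10 < inv(F)=11

before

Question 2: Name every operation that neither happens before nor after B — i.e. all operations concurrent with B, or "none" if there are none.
concurrent with B ([3,5]): every op whose interval crosses 3..5
A [1,2]: before
C [4,7]: concurrent
D [6,8]: after
E [9,10]: after
F [11,12]: after
G [13,14]: after
H [15,16]: after

C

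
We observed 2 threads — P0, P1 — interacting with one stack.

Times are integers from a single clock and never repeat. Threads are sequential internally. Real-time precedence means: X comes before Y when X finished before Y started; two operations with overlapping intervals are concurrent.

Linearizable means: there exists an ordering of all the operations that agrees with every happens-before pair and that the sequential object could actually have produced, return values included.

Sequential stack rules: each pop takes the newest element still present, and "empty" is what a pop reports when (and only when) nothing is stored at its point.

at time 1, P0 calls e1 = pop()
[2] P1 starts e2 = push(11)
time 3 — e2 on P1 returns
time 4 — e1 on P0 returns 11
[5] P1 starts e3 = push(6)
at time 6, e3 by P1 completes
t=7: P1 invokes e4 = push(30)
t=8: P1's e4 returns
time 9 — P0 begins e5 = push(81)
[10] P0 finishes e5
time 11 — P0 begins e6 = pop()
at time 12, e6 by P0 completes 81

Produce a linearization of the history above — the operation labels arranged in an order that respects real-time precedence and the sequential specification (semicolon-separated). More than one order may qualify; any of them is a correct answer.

e2; e1; e3; e4; e5; e6

step 1: e2 push(11) — stack <11>
step 2: e1 pop() → 11 — stack <>
step 3: e3 push(6) — stack <6>
step 4: e4 push(30) — stack <6,30>
step 5: e5 push(81) — stack <6,30,81>
step 6: e6 pop() → 81 — stack <6,30>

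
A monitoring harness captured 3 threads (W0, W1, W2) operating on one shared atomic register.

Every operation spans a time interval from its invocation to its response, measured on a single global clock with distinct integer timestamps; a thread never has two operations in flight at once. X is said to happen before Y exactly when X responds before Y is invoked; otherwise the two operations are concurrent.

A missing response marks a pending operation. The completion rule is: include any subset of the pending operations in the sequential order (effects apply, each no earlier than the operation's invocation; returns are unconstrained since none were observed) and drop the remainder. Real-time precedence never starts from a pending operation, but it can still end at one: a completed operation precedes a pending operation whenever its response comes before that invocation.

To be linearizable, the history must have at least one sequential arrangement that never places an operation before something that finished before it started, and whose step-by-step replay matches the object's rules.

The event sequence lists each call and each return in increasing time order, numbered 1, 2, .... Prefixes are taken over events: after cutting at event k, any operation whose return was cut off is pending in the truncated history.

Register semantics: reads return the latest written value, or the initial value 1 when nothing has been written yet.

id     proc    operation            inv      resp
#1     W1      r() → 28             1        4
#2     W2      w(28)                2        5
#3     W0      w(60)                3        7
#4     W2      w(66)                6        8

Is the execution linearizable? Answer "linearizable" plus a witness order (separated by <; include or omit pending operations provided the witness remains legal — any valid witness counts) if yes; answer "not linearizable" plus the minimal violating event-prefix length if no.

linearizable — witness: #2 < #1 < #3 < #4

1. #2 w(28), leaving value 28
2. #1 r() → 28, leaving value 28
3. #3 w(60), leaving value 60
4. #4 w(66), leaving value 66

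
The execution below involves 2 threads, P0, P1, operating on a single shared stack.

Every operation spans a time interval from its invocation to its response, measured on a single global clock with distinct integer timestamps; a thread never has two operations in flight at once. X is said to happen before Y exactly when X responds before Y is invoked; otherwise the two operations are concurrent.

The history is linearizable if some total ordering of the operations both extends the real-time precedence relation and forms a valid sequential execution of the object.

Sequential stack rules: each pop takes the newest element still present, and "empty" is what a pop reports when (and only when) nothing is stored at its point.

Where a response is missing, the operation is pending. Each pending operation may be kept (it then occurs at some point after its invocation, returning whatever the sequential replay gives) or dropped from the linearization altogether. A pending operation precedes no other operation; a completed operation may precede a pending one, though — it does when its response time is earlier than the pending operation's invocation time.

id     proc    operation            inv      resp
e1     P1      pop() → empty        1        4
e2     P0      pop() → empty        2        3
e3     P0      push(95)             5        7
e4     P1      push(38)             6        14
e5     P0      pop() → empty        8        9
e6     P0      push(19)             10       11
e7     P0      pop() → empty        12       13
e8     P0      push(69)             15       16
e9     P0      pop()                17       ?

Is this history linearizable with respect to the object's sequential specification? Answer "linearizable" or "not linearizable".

the violation lands at event 9, e5's response at time 9: events 1..8 linearize, events 1..9 do not
4 completed operations, 2 real-time-consistent orders — every stack replay fails
no completion choice of the 1 pending operation (e4) rescues it — every subset was tried
take e1, e2, e3, e5 (pending dropped): step 4 already fails, because e5 pop() → empty cannot occur there
take e2, e1, e3, e5 (pending dropped): step 4 already fails, because e5 pop() → empty cannot occur there

not linearizable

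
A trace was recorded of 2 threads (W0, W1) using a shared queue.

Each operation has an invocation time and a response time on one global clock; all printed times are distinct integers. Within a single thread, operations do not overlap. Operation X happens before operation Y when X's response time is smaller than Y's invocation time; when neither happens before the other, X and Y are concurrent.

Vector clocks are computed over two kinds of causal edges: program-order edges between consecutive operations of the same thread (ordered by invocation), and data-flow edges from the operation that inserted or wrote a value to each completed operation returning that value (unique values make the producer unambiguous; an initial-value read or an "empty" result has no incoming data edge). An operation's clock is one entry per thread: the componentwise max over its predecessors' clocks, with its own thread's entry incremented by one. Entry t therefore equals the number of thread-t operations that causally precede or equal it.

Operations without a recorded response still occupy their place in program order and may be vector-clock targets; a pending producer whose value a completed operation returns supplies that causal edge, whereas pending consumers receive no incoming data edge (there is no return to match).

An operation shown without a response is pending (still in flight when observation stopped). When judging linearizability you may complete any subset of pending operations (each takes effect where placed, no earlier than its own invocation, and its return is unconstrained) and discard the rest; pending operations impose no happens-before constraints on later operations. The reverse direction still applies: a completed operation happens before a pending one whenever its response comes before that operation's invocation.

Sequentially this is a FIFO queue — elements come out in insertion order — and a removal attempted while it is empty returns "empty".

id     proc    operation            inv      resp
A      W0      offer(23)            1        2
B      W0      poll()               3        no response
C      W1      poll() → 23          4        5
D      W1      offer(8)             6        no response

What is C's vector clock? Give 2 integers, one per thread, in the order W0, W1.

(1, 1)

no predecessors for A (invoked 1): W0 increments from zero → (1, 0)
merge at C (invoked 4): VC(A)=(1, 0), own-thread bump on W1 → (1, 1)
merge at B (invoked 3): VC(A)=(1, 0), own-thread bump on W0 → (2, 0)
merge at D (invoked 6): VC(C)=(1, 1), own-thread bump on W1 → (1, 2)
target: VC(C) = (1, 1)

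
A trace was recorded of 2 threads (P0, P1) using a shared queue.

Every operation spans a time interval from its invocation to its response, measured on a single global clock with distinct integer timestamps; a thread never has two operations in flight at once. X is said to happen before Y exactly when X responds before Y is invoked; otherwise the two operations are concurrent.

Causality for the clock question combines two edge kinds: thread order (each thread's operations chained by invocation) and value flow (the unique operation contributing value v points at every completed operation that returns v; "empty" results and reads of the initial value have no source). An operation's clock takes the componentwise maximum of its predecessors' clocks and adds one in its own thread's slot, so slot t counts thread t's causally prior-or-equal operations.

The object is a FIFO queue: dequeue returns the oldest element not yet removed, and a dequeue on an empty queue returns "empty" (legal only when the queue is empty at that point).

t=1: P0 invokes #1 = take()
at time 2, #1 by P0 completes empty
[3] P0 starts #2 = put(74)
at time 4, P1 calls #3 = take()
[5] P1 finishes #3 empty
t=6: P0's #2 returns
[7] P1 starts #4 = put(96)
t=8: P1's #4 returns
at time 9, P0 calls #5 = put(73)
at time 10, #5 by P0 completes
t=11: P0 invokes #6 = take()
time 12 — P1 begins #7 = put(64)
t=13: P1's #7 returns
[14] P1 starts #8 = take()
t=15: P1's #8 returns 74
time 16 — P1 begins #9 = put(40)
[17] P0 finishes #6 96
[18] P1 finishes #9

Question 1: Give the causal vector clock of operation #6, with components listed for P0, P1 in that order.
(4, 2)

#3, invoked 4, has no incoming edges; only P1's bump applies → (0, 1)
#1, invoked 1, has no incoming edges; only P0's bump applies → (1, 0)
#4, invoked 7, takes VC(#3)=(0, 1) under max, adds 1 for P1 → (0, 2)
#2, invoked 3, takes VC(#1)=(1, 0) under max, adds 1 for P0 → (2, 0)
#7, invoked 12, takes VC(#4)=(0, 2) under max, adds 1 for P1 → (0, 3)
#5, invoked 9, takes VC(#2)=(2, 0) under max, adds 1 for P0 → (3, 0)
#8, invoked 14, takes VC(#2)=(2, 0), VC(#7)=(0, 3) under max, adds 1 for P1 → (2, 4)
#6, invoked 11, takes VC(#4)=(0, 2), VC(#5)=(3, 0) under max, adds 1 for P0 → (4, 2)
#9, invoked 16, takes VC(#8)=(2, 4) under max, adds 1 for P1 → (2, 5)
target: VC(#6) = (4, 2)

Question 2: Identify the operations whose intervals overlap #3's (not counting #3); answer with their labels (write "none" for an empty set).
#2

overlap test against #3 [4,5]: concurrent iff the interval meets 4..5
#1 [1,2]: before
#2 [3,6]: concurrent
#4 [7,8]: after
#5 [9,10]: after
#6 [11,17]: after
#7 [12,13]: after
#8 [14,15]: after
#9 [16,18]: after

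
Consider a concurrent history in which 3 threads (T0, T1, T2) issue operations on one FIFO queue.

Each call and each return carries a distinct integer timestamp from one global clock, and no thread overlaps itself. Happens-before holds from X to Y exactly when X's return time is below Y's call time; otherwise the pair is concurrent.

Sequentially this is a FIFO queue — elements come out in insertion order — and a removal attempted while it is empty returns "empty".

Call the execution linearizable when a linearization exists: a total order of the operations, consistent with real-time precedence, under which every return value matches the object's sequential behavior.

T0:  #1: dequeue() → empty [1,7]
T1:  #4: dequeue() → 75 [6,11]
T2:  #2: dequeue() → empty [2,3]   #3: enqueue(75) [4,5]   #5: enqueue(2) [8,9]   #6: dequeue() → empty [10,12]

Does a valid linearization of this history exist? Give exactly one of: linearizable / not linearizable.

not linearizable

cut after 11 events: linearizable; cut after 12 events (#6 responds, time 12): not linearizable
the 6 completed operations admit 10 real-time orders; each fails the FIFO queue replay
sample order #1, #2, #3, #4, #5, #6 stalls at step 6 — #6 dequeue() → empty has no legal effect
sample order #1, #2, #3, #5, #4, #6 stalls at step 6 — #6 dequeue() → empty has no legal effect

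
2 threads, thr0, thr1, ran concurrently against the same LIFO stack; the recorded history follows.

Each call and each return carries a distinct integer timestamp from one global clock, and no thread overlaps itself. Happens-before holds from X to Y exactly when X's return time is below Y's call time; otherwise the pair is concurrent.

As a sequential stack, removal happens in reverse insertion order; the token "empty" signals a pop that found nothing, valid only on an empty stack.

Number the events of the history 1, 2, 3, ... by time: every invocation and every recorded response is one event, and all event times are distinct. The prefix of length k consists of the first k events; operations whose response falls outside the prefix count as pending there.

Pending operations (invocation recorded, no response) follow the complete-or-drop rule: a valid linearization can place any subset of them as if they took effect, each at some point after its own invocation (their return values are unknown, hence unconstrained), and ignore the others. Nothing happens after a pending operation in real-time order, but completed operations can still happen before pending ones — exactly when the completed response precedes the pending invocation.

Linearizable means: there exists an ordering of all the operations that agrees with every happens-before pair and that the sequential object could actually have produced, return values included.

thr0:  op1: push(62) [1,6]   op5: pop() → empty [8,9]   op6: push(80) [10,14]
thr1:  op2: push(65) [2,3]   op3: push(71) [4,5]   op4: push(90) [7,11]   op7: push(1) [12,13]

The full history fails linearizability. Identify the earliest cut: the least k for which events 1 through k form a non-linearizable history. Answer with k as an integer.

9

events 1..8 are still linearizable — one witness is op1, op2, op3:
step 1: op1 push(62) — stack <62>
step 2: op2 push(65) — stack <62,65>
step 3: op3 push(71) — stack <62,65,71>
include event 9 — op5 responding at 9 — and every candidate order breaks
including or dropping the 1 pending operation (op4) in any combination fails
e.g. op1, op2, op3, op5 (pending dropped): illegal at step 4, since op5 pop() → empty cannot apply there
e.g. op2, op1, op3, op5 (pending dropped): illegal at step 4, since op5 pop() → empty cannot apply there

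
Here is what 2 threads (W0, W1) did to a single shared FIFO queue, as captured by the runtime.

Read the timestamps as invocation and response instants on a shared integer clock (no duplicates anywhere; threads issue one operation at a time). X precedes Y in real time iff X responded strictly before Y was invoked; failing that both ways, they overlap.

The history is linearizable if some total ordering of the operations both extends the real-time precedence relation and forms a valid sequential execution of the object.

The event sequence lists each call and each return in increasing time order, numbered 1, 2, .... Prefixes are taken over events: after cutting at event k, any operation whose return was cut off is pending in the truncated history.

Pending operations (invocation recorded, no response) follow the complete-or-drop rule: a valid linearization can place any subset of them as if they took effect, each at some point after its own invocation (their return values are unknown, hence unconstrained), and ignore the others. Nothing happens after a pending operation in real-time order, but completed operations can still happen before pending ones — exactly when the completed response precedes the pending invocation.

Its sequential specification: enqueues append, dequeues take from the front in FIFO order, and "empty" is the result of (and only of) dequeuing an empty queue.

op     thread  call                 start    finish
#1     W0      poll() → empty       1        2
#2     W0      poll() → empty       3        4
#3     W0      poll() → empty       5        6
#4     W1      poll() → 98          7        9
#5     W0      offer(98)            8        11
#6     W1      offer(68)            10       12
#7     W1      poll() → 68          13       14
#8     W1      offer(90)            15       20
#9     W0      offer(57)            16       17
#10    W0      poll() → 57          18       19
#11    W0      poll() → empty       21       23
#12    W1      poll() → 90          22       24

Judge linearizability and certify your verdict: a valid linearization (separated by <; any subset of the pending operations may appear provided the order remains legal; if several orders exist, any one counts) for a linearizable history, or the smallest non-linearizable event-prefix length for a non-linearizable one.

linearizable — witness: #1 < #2 < #3 < #5 < #4 < #6 < #7 < #9 < #8 < #10 < #12 < #11

1. #1 poll() → empty, leaving queue <>
2. #2 poll() → empty, leaving queue <>
3. #3 poll() → empty, leaving queue <>
4. #5 offer(98), leaving queue <98>
5. #4 poll() → 98, leaving queue <>
6. #6 offer(68), leaving queue <68>
7. #7 poll() → 68, leaving queue <>
8. #9 offer(57), leaving queue <57>
9. #8 offer(90), leaving queue <57,90>
10. #10 poll() → 57, leaving queue <90>
11. #12 poll() → 90, leaving queue <>
12. #11 poll() → empty, leaving queue <>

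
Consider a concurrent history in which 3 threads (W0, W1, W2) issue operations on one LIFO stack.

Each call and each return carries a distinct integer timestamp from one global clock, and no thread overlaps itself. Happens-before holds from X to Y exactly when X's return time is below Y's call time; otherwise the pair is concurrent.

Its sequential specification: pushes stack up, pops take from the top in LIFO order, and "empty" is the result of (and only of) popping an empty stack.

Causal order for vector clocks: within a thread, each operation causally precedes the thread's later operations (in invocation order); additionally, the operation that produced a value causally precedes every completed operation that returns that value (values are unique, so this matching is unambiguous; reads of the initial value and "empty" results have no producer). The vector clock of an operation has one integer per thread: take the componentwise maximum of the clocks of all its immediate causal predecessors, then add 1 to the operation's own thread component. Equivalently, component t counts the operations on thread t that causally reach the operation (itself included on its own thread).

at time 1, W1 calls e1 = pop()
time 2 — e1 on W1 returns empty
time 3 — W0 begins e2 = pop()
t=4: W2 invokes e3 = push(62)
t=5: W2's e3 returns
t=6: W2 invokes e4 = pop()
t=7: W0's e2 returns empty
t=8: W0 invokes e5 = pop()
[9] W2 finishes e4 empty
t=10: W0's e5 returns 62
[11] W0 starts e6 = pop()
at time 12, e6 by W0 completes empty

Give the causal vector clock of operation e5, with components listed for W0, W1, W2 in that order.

(2, 0, 1)

e3 (invocation 4): nothing precedes it; W2's component alone gives (0, 0, 1)
e1 (invocation 1): nothing precedes it; W1's component alone gives (0, 1, 0)
e2 (invocation 3): nothing precedes it; W0's component alone gives (1, 0, 0)
merge at e4 (invoked 6): VC(e3)=(0, 0, 1), own-thread bump on W2 → (0, 0, 2)
merge at e5 (invoked 8): VC(e2)=(1, 0, 0), VC(e3)=(0, 0, 1), own-thread bump on W0 → (2, 0, 1)
merge at e6 (invoked 11): VC(e5)=(2, 0, 1), own-thread bump on W0 → (3, 0, 1)
target: VC(e5) = (2, 0, 1)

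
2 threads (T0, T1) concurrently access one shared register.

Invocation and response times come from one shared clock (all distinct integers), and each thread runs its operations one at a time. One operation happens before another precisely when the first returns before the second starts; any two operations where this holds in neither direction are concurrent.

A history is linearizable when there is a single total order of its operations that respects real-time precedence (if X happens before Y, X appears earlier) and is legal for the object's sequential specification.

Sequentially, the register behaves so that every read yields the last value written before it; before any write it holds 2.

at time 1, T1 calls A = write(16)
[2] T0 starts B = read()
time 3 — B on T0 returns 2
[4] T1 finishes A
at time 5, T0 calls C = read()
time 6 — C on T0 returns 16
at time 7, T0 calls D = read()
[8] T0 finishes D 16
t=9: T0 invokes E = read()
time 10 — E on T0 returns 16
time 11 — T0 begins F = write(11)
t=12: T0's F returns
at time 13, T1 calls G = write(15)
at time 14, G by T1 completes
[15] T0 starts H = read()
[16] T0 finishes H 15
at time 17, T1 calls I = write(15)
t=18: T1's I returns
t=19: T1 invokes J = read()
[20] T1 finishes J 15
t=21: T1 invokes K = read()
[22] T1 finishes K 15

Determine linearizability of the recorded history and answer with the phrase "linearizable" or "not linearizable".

a witness: B, A, C, D, E, F, G, H, I, J, K
after step 1 (B read() → 2): value 2
after step 2 (A write(16)): value 16
after step 3 (C read() → 16): value 16
after step 4 (D read() → 16): value 16
after step 5 (E read() → 16): value 16
after step 6 (F write(11)): value 11
after step 7 (G write(15)): value 15
after step 8 (H read() → 15): value 15
after step 9 (I write(15)): value 15
after step 10 (J read() → 15): value 15
after step 11 (K read() → 15): value 15

linearizable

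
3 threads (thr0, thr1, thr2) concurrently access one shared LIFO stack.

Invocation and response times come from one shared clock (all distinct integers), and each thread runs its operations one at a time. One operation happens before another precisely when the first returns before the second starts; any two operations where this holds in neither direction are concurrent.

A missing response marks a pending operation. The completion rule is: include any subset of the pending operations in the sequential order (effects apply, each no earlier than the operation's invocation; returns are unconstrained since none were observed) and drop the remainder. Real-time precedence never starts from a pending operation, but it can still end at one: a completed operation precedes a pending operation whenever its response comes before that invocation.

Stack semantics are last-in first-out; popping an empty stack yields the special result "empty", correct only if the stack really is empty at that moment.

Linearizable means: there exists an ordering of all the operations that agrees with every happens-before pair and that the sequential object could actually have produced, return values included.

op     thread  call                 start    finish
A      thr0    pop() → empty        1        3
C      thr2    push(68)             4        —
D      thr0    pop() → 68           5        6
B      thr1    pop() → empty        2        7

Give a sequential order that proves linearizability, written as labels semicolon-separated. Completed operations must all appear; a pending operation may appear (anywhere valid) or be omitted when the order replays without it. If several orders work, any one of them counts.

1. A pop() → empty, leaving stack <>
2. B pop() → empty, leaving stack <>
3. C push(68) (pending, included), leaving stack <68>
4. D pop() → 68, leaving stack <>

A; B; C; D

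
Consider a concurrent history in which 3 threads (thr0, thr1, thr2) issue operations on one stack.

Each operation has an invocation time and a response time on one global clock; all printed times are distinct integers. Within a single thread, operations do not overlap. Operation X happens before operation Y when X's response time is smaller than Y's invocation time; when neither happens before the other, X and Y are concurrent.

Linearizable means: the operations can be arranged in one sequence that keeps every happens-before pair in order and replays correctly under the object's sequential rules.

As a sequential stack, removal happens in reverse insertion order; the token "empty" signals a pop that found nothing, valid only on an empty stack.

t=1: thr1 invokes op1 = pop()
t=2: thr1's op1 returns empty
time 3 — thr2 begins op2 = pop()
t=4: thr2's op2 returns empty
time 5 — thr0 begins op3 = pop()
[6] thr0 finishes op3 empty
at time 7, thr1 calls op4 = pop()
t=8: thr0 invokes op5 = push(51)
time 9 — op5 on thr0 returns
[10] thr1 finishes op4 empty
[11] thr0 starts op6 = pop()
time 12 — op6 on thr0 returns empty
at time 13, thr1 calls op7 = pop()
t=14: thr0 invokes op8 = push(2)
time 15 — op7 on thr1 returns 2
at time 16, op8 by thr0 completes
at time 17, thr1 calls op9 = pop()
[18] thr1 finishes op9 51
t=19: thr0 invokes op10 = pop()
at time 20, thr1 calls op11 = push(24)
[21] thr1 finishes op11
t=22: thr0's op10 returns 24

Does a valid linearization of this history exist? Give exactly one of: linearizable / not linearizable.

not linearizable

the violation lands at event 12, op6's response at time 12: events 1..11 linearize, events 1..12 do not
6 completed operations, 2 real-time-consistent orders — every stack replay fails
for example op1, op2, op3, op4, op5, op6 fails at step 6: op6 pop() → empty is not legal there
for example op1, op2, op3, op5, op4, op6 fails at step 5: op4 pop() → empty is not legal there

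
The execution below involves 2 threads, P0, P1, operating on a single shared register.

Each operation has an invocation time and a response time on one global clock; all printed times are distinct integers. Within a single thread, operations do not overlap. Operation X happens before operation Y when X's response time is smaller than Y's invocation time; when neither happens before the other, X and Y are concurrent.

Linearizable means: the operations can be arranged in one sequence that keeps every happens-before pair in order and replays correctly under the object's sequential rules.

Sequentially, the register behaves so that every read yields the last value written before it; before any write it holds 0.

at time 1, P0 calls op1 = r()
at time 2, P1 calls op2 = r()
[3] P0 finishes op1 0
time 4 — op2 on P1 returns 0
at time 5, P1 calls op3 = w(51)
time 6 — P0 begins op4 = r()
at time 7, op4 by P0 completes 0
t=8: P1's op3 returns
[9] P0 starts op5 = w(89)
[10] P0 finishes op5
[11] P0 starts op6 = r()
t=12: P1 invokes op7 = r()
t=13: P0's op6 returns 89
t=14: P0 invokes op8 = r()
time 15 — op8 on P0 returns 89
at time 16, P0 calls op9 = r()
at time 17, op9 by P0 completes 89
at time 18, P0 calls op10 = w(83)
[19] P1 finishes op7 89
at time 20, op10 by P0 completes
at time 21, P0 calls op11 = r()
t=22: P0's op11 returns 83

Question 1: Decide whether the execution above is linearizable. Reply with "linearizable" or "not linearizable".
linearizable

one valid linearization: op1, op2, op4, op3, op5, op6, op7, op8, op9, op10, op11
step 1: op1 r() → 0 — value 0
step 2: op2 r() → 0 — value 0
step 3: op4 r() → 0 — value 0
step 4: op3 w(51) — value 51
step 5: op5 w(89) — value 89
step 6: op6 r() → 89 — value 89
step 7: op7 r() → 89 — value 89
step 8: op8 r() → 89 — value 89
step 9: op9 r() → 89 — value 89
step 10: op10 w(83) — value 83
step 11: op11 r() → 83 — value 83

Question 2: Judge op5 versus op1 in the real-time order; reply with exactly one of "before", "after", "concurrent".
after

op5 spans [9,10], op1 spans [1,3]
resp(op1)=3 < inv(op5)=9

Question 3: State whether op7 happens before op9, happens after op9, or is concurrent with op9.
concurrent

op7 spans [12,19], op9 spans [16,17]
the intervals overlap in both directions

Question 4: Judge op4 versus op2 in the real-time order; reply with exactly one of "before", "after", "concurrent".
after

op4 spans [6,7], op2 spans [2,4]
resp(op2)=4 < inv(op4)=6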